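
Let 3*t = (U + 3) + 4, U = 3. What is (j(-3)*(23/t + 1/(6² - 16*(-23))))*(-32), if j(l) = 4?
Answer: -101536/115 ≈ -882.92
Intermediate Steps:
t = 10/3 (t = ((3 + 3) + 4)/3 = (6 + 4)/3 = (⅓)*10 = 10/3 ≈ 3.3333)
(j(-3)*(23/t + 1/(6² - 16*(-23))))*(-32) = (4*(23/(10/3) + 1/(6² - 16*(-23))))*(-32) = (4*(23*(3/10) - 1/23/(36 - 16)))*(-32) = (4*(69/10 - 1/23/20))*(-32) = (4*(69/10 + (1/20)*(-1/23)))*(-32) = (4*(69/10 - 1/460))*(-32) = (4*(3173/460))*(-32) = (3173/115)*(-32) = -101536/115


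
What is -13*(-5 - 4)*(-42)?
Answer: -4914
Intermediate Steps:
-13*(-5 - 4)*(-42) = -13*(-9)*(-42) = 117*(-42) = -4914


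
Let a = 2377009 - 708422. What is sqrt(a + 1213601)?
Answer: 2*sqrt(720547) ≈ 1697.7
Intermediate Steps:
a = 1668587
sqrt(a + 1213601) = sqrt(1668587 + 1213601) = sqrt(2882188) = 2*sqrt(720547)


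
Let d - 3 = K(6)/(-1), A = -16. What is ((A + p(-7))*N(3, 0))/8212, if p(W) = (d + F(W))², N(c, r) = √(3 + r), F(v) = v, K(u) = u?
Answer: 21*√3/2053 ≈ 0.017717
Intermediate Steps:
d = -3 (d = 3 + 6/(-1) = 3 + 6*(-1) = 3 - 6 = -3)
p(W) = (-3 + W)²
((A + p(-7))*N(3, 0))/8212 = ((-16 + (-3 - 7)²)*√(3 + 0))/8212 = ((-16 + (-10)²)*√3)*(1/8212) = ((-16 + 100)*√3)*(1/8212) = (84*√3)*(1/8212) = 21*√3/2053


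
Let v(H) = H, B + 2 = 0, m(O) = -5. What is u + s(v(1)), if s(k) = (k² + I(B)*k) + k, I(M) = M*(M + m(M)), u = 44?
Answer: 60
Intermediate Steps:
B = -2 (B = -2 + 0 = -2)
I(M) = M*(-5 + M) (I(M) = M*(M - 5) = M*(-5 + M))
s(k) = k² + 15*k (s(k) = (k² + (-2*(-5 - 2))*k) + k = (k² + (-2*(-7))*k) + k = (k² + 14*k) + k = k² + 15*k)
u + s(v(1)) = 44 + 1*(15 + 1) = 44 + 1*16 = 44 + 16 = 60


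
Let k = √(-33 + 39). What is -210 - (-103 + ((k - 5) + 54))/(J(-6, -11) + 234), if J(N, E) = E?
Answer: -46776/223 - √6/223 ≈ -209.77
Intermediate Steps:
k = √6 ≈ 2.4495
-210 - (-103 + ((k - 5) + 54))/(J(-6, -11) + 234) = -210 - (-103 + ((√6 - 5) + 54))/(-11 + 234) = -210 - (-103 + ((-5 + √6) + 54))/223 = -210 - (-103 + (49 + √6))/223 = -210 - (-54 + √6)/223 = -210 - (-54/223 + √6/223) = -210 + (54/223 - √6/223) = -46776/223 - √6/223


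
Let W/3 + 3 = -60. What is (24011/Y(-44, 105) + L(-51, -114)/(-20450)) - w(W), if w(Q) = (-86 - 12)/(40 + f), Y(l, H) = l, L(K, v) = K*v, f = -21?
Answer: -4623077077/8548100 ≈ -540.83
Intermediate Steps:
W = -189 (W = -9 + 3*(-60) = -9 - 180 = -189)
w(Q) = -98/19 (w(Q) = (-86 - 12)/(40 - 21) = -98/19)
(24011/Y(-44, 105) + L(-51, -114)/(-20450)) - w(W) = (24011/(-44) - 51*(-114)/(-20450)) - 1*(-98/19) = (24011*(-1/44) + 5814*(-1/20450)) + 98/19 = (-24011/44 - 2907/10225) + 98/19 = -245640383/449900 + 98/19 = -4623077077/8548100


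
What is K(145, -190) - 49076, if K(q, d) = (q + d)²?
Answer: -47051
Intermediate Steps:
K(q, d) = (d + q)²
K(145, -190) - 49076 = (-190 + 145)² - 49076 = (-45)² - 49076 = 2025 - 49076 = -47051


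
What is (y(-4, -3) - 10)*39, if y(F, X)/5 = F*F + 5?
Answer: 3705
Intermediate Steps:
y(F, X) = 25 + 5*F² (y(F, X) = 5*(F*F + 5) = 5*(F² + 5) = 5*(5 + F²) = 25 + 5*F²)
(y(-4, -3) - 10)*39 = ((25 + 5*(-4)²) - 10)*39 = ((25 + 5*16) - 10)*39 = ((25 + 80) - 10)*39 = (105 - 10)*39 = 95*39 = 3705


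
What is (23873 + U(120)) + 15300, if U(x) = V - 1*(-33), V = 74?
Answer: 39280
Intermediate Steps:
U(x) = 107 (U(x) = 74 - 1*(-33) = 74 + 33 = 107)
(23873 + U(120)) + 15300 = (23873 + 107) + 15300 = 23980 + 15300 = 39280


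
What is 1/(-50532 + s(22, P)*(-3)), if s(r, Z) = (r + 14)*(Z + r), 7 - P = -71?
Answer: -1/61332 ≈ -1.6305e-5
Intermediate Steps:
P = 78 (P = 7 - 1*(-71) = 7 + 71 = 78)
s(r, Z) = (14 + r)*(Z + r)
1/(-50532 + s(22, P)*(-3)) = 1/(-50532 + (22² + 14*78 + 14*22 + 78*22)*(-3)) = 1/(-50532 + (484 + 1092 + 308 + 1716)*(-3)) = 1/(-50532 + 3600*(-3)) = 1/(-50532 - 10800) = 1/(-61332) = -1/61332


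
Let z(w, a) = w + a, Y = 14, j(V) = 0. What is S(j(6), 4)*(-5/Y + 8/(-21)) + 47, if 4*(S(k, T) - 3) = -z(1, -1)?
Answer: 627/14 ≈ 44.786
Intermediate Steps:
z(w, a) = a + w
S(k, T) = 3 (S(k, T) = 3 + (-(-1 + 1))/4 = 3 + (-1*0)/4 = 3 + (¼)*0 = 3 + 0 = 3)
S(j(6), 4)*(-5/Y + 8/(-21)) + 47 = 3*(-5/14 + 8/(-21)) + 47 = 3*(-5*1/14 + 8*(-1/21)) + 47 = 3*(-5/14 - 8/21) + 47 = 3*(-31/42) + 47 = -31/14 + 47 = 627/14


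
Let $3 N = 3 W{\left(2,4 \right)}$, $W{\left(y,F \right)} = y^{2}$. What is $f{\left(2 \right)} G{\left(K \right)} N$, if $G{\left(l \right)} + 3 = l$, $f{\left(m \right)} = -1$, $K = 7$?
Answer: $-16$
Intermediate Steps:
$G{\left(l \right)} = -3 + l$
$N = 4$ ($N = \frac{3 \cdot 2^{2}}{3} = \frac{3 \cdot 4}{3} = \frac{1}{3} \cdot 12 = 4$)
$f{\left(2 \right)} G{\left(K \right)} N = - (-3 + 7) 4 = \left(-1\right) 4 \cdot 4 = \left(-4\right) 4 = -16$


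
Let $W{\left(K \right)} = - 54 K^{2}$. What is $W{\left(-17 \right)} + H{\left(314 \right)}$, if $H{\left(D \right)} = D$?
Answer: $-15292$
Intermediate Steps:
$W{\left(-17 \right)} + H{\left(314 \right)} = - 54 \left(-17\right)^{2} + 314 = \left(-54\right) 289 + 314 = -15606 + 314 = -15292$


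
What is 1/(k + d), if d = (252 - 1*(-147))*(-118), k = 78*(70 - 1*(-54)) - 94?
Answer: -1/37504 ≈ -2.6664e-5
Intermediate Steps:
k = 9578 (k = 78*(70 + 54) - 94 = 78*124 - 94 = 9672 - 94 = 9578)
d = -47082 (d = (252 + 147)*(-118) = 399*(-118) = -47082)
1/(k + d) = 1/(9578 - 47082) = 1/(-37504) = -1/37504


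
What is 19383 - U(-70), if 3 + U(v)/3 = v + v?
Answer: 19812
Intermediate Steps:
U(v) = -9 + 6*v (U(v) = -9 + 3*(v + v) = -9 + 3*(2*v) = -9 + 6*v)
19383 - U(-70) = 19383 - (-9 + 6*(-70)) = 19383 - (-9 - 420) = 19383 - 1*(-429) = 19383 + 429 = 19812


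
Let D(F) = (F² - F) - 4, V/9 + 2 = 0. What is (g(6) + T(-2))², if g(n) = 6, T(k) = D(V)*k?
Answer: 448900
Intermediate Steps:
V = -18 (V = -18 + 9*0 = -18 + 0 = -18)
D(F) = -4 + F² - F
T(k) = 338*k (T(k) = (-4 + (-18)² - 1*(-18))*k = (-4 + 324 + 18)*k = 338*k)
(g(6) + T(-2))² = (6 + 338*(-2))² = (6 - 676)² = (-670)² = 448900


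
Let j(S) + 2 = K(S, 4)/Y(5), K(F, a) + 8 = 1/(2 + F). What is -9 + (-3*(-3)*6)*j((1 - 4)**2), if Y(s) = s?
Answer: -11133/55 ≈ -202.42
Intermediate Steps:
K(F, a) = -8 + 1/(2 + F)
j(S) = -2 + (-15 - 8*S)/(5*(2 + S)) (j(S) = -2 + ((-15 - 8*S)/(2 + S))/5 = -2 + ((-15 - 8*S)/(2 + S))*(1/5) = -2 + (-15 - 8*S)/(5*(2 + S)))
-9 + (-3*(-3)*6)*j((1 - 4)**2) = -9 + (-3*(-3)*6)*((-35 - 18*(1 - 4)**2)/(5*(2 + (1 - 4)**2))) = -9 + (9*6)*((-35 - 18*(-3)**2)/(5*(2 + (-3)**2))) = -9 + 54*((-35 - 18*9)/(5*(2 + 9))) = -9 + 54*((1/5)*(-35 - 162)/11) = -9 + 54*((1/5)*(1/11)*(-197)) = -9 + 54*(-197/55) = -9 - 10638/55 = -11133/55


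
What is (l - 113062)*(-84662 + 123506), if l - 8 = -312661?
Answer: -16536473460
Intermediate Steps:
l = -312653 (l = 8 - 312661 = -312653)
(l - 113062)*(-84662 + 123506) = (-312653 - 113062)*(-84662 + 123506) = -425715*38844 = -16536473460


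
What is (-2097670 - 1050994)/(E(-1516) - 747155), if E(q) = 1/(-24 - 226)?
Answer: 787166000/186788751 ≈ 4.2142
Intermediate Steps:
E(q) = -1/250 (E(q) = 1/(-250) = -1/250)
(-2097670 - 1050994)/(E(-1516) - 747155) = (-2097670 - 1050994)/(-1/250 - 747155) = -3148664/(-186788751/250) = -3148664*(-250/186788751) = 787166000/186788751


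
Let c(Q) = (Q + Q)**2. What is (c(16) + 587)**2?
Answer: 2595321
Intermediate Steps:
c(Q) = 4*Q**2 (c(Q) = (2*Q)**2 = 4*Q**2)
(c(16) + 587)**2 = (4*16**2 + 587)**2 = (4*256 + 587)**2 = (1024 + 587)**2 = 1611**2 = 2595321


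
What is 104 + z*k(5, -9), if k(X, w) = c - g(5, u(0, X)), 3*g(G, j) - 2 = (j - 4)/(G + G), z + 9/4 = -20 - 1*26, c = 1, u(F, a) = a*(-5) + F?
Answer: 1651/40 ≈ 41.275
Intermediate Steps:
u(F, a) = F - 5*a (u(F, a) = -5*a + F = F - 5*a)
z = -193/4 (z = -9/4 + (-20 - 1*26) = -9/4 + (-20 - 26) = -9/4 - 46 = -193/4 ≈ -48.250)
g(G, j) = ⅔ + (-4 + j)/(6*G) (g(G, j) = ⅔ + ((j - 4)/(G + G))/3 = ⅔ + ((-4 + j)/((2*G)))/3 = ⅔ + ((-4 + j)*(1/(2*G)))/3 = ⅔ + ((-4 + j)/(2*G))/3 = ⅔ + (-4 + j)/(6*G))
k(X, w) = 7/15 + X/6 (k(X, w) = 1 - (-4 + (0 - 5*X) + 4*5)/(6*5) = 1 - (-4 - 5*X + 20)/(6*5) = 1 - (16 - 5*X)/(6*5) = 1 - (8/15 - X/6) = 1 + (-8/15 + X/6) = 7/15 + X/6)
104 + z*k(5, -9) = 104 - 193*(7/15 + (⅙)*5)/4 = 104 - 193*(7/15 + ⅚)/4 = 104 - 193/4*13/10 = 104 - 2509/40 = 1651/40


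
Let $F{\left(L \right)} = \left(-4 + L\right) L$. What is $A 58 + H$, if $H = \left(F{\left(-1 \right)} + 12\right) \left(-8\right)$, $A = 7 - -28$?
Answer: $1894$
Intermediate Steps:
$F{\left(L \right)} = L \left(-4 + L\right)$
$A = 35$ ($A = 7 + 28 = 35$)
$H = -136$ ($H = \left(- (-4 - 1) + 12\right) \left(-8\right) = \left(\left(-1\right) \left(-5\right) + 12\right) \left(-8\right) = \left(5 + 12\right) \left(-8\right) = 17 \left(-8\right) = -136$)
$A 58 + H = 35 \cdot 58 - 136 = 2030 - 136 = 1894$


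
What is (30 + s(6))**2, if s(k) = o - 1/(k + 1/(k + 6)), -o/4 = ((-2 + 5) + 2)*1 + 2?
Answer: 17956/5329 ≈ 3.3695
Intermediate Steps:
o = -28 (o = -4*(((-2 + 5) + 2)*1 + 2) = -4*((3 + 2)*1 + 2) = -4*(5*1 + 2) = -4*(5 + 2) = -4*7 = -28)
s(k) = -28 - 1/(k + 1/(6 + k)) (s(k) = -28 - 1/(k + 1/(k + 6)) = -28 - 1/(k + 1/(6 + k)))
(30 + s(6))**2 = (30 + (-34 - 169*6 - 28*6**2)/(1 + 6**2 + 6*6))**2 = (30 + (-34 - 1014 - 28*36)/(1 + 36 + 36))**2 = (30 + (-34 - 1014 - 1008)/73)**2 = (30 + (1/73)*(-2056))**2 = (30 - 2056/73)**2 = (134/73)**2 = 17956/5329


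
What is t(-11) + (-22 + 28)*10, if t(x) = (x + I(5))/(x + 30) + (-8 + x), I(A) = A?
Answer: 773/19 ≈ 40.684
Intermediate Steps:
t(x) = -8 + x + (5 + x)/(30 + x) (t(x) = (x + 5)/(x + 30) + (-8 + x) = (5 + x)/(30 + x) + (-8 + x) = -8 + x + (5 + x)/(30 + x))
t(-11) + (-22 + 28)*10 = (-235 + (-11)² + 23*(-11))/(30 - 11) + (-22 + 28)*10 = (-235 + 121 - 253)/19 + 6*10 = (1/19)*(-367) + 60 = -367/19 + 60 = 773/19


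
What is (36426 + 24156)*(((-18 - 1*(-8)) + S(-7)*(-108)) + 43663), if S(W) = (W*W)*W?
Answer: 4888785654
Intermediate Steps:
S(W) = W**3 (S(W) = W**2*W = W**3)
(36426 + 24156)*(((-18 - 1*(-8)) + S(-7)*(-108)) + 43663) = (36426 + 24156)*(((-18 - 1*(-8)) + (-7)**3*(-108)) + 43663) = 60582*(((-18 + 8) - 343*(-108)) + 43663) = 60582*((-10 + 37044) + 43663) = 60582*(37034 + 43663) = 60582*80697 = 4888785654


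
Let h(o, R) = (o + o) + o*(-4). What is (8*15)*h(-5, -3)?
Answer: 1200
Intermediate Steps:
h(o, R) = -2*o (h(o, R) = 2*o - 4*o = -2*o)
(8*15)*h(-5, -3) = (8*15)*(-2*(-5)) = 120*10 = 1200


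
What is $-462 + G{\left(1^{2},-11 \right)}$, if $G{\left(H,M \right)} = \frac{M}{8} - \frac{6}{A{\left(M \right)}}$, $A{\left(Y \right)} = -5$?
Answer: $- \frac{18487}{40} \approx -462.17$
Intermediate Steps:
$G{\left(H,M \right)} = \frac{6}{5} + \frac{M}{8}$ ($G{\left(H,M \right)} = \frac{M}{8} - \frac{6}{-5} = M \frac{1}{8} - - \frac{6}{5} = \frac{M}{8} + \frac{6}{5} = \frac{6}{5} + \frac{M}{8}$)
$-462 + G{\left(1^{2},-11 \right)} = -462 + \left(\frac{6}{5} + \frac{1}{8} \left(-11\right)\right) = -462 + \left(\frac{6}{5} - \frac{11}{8}\right) = -462 - \frac{7}{40} = - \frac{18487}{40}$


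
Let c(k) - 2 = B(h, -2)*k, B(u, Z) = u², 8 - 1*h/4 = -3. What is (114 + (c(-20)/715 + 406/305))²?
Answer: 284807938276/76090729 ≈ 3743.0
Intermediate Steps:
h = 44 (h = 32 - 4*(-3) = 32 + 12 = 44)
c(k) = 2 + 1936*k (c(k) = 2 + 44²*k = 2 + 1936*k)
(114 + (c(-20)/715 + 406/305))² = (114 + ((2 + 1936*(-20))/715 + 406/305))² = (114 + ((2 - 38720)*(1/715) + 406*(1/305)))² = (114 + (-38718*1/715 + 406/305))² = (114 + (-38718/715 + 406/305))² = (114 - 460748/8723)² = (533674/8723)² = 284807938276/76090729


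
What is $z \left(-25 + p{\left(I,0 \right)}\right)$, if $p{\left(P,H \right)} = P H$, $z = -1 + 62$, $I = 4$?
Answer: $-1525$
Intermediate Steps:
$z = 61$
$p{\left(P,H \right)} = H P$
$z \left(-25 + p{\left(I,0 \right)}\right) = 61 \left(-25 + 0 \cdot 4\right) = 61 \left(-25 + 0\right) = 61 \left(-25\right) = -1525$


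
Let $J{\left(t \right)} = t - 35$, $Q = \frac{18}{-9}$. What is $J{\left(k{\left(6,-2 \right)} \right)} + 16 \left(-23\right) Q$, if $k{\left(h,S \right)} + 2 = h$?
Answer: $705$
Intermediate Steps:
$Q = -2$ ($Q = 18 \left(- \frac{1}{9}\right) = -2$)
$k{\left(h,S \right)} = -2 + h$
$J{\left(t \right)} = -35 + t$
$J{\left(k{\left(6,-2 \right)} \right)} + 16 \left(-23\right) Q = \left(-35 + \left(-2 + 6\right)\right) + 16 \left(-23\right) \left(-2\right) = \left(-35 + 4\right) - -736 = -31 + 736 = 705$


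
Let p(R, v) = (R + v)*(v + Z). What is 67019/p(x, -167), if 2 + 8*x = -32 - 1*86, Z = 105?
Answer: 67019/11284 ≈ 5.9393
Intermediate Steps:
x = -15 (x = -1/4 + (-32 - 1*86)/8 = -1/4 + (-32 - 86)/8 = -1/4 + (1/8)*(-118) = -1/4 - 59/4 = -15)
p(R, v) = (105 + v)*(R + v) (p(R, v) = (R + v)*(v + 105) = (R + v)*(105 + v) = (105 + v)*(R + v))
67019/p(x, -167) = 67019/((-167)**2 + 105*(-15) + 105*(-167) - 15*(-167)) = 67019/(27889 - 1575 - 17535 + 2505) = 67019/11284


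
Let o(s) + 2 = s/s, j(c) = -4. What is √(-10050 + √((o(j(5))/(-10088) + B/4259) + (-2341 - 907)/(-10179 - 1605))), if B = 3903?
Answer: √(-2515805139857376492145800 + 7910892327*√1193707634974109165274)/15821784654 ≈ 100.24*I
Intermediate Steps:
o(s) = -1 (o(s) = -2 + s/s = -2 + 1 = -1)
√(-10050 + √((o(j(5))/(-10088) + B/4259) + (-2341 - 907)/(-10179 - 1605))) = √(-10050 + √((-1/(-10088) + 3903/4259) + (-2341 - 907)/(-10179 - 1605))) = √(-10050 + √((-1*(-1/10088) + 3903*(1/4259)) - 3248/(-11784))) = √(-10050 + √((1/10088 + 3903/4259) - 3248*(-1/11784))) = √(-10050 + √(39377723/42964792 + 406/1473)) = √(-10050 + √(75447091531/63287138616)) = √(-10050 + √1193707634974109165274/31643569308)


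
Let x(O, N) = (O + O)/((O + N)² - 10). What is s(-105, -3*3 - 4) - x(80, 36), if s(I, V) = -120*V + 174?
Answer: 11657602/6723 ≈ 1734.0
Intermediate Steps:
x(O, N) = 2*O/(-10 + (N + O)²) (x(O, N) = (2*O)/((N + O)² - 10) = (2*O)/(-10 + (N + O)²) = 2*O/(-10 + (N + O)²))
s(I, V) = 174 - 120*V
s(-105, -3*3 - 4) - x(80, 36) = (174 - 120*(-3*3 - 4)) - 2*80/(-10 + (36 + 80)²) = (174 - 120*(-9 - 4)) - 2*80/(-10 + 116²) = (174 - 120*(-13)) - 2*80/(-10 + 13456) = (174 + 1560) - 2*80/13446 = 1734 - 2*80/13446 = 1734 - 1*80/6723 = 1734 - 80/6723 = 11657602/6723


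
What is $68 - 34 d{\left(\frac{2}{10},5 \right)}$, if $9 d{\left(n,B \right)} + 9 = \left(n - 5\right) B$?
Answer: $\frac{578}{3} \approx 192.67$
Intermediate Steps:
$d{\left(n,B \right)} = -1 + \frac{B \left(-5 + n\right)}{9}$ ($d{\left(n,B \right)} = -1 + \frac{\left(n - 5\right) B}{9} = -1 + \frac{\left(-5 + n\right) B}{9} = -1 + \frac{B \left(-5 + n\right)}{9}$)
$68 - 34 d{\left(\frac{2}{10},5 \right)} = 68 - 34 \left(-1 - \frac{25}{9} + \frac{1}{9} \cdot 5 \cdot \frac{2}{10}\right) = 68 - 34 \left(-1 - \frac{25}{9} + \frac{1}{9} \cdot 5 \cdot 2 \cdot \frac{1}{10}\right) = 68 - 34 \left(-1 - \frac{25}{9} + \frac{1}{9} \cdot 5 \cdot \frac{1}{5}\right) = 68 - 34 \left(-1 - \frac{25}{9} + \frac{1}{9}\right) = 68 - - \frac{374}{3} = 68 + \frac{374}{3} = \frac{578}{3}$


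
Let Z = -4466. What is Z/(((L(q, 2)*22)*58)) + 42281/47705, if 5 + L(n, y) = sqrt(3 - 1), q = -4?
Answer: 3614601/2194430 + 7*sqrt(2)/46 ≈ 1.8624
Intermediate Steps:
L(n, y) = -5 + sqrt(2) (L(n, y) = -5 + sqrt(3 - 1) = -5 + sqrt(2))
Z/(((L(q, 2)*22)*58)) + 42281/47705 = -4466*1/(1276*(-5 + sqrt(2))) + 42281/47705 = -4466*1/(58*(-110 + 22*sqrt(2))) + 42281*(1/47705) = -4466/(-6380 + 1276*sqrt(2)) + 42281/47705 = 42281/47705 - 4466/(-6380 + 1276*sqrt(2))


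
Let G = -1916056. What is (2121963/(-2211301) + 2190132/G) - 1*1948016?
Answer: -2063426754409322339/1059244137214 ≈ -1.9480e+6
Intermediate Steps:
(2121963/(-2211301) + 2190132/G) - 1*1948016 = (2121963/(-2211301) + 2190132/(-1916056)) - 1*1948016 = (2121963*(-1/2211301) + 2190132*(-1/1916056)) - 1948016 = (-2121963/2211301 - 547533/479014) - 1948016 = -2227210254915/1059244137214 - 1948016 = -2063426754409322339/1059244137214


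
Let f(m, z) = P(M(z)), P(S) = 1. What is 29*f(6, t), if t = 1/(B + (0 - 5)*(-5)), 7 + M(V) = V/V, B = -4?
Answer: 29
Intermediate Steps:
M(V) = -6 (M(V) = -7 + V/V = -7 + 1 = -6)
t = 1/21 (t = 1/(-4 + (0 - 5)*(-5)) = 1/(-4 - 5*(-5)) = 1/(-4 + 25) = 1/21 ≈ 0.047619)
f(m, z) = 1
29*f(6, t) = 29*1 = 29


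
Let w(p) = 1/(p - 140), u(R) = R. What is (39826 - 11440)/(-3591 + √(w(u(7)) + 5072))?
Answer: -6778619379/857198899 - 780615*√29659/857198899 ≈ -8.0647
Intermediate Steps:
w(p) = 1/(-140 + p)
(39826 - 11440)/(-3591 + √(w(u(7)) + 5072)) = (39826 - 11440)/(-3591 + √(1/(-140 + 7) + 5072)) = 28386/(-3591 + √(1/(-133) + 5072)) = 28386/(-3591 + √(-1/133 + 5072)) = 28386/(-3591 + √(674575/133)) = 28386/(-3591 + 55*√29659/133)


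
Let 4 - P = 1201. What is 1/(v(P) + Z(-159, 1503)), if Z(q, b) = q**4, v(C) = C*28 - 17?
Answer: 1/639095428 ≈ 1.5647e-9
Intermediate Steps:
P = -1197 (P = 4 - 1*1201 = 4 - 1201 = -1197)
v(C) = -17 + 28*C (v(C) = 28*C - 17 = -17 + 28*C)
1/(v(P) + Z(-159, 1503)) = 1/((-17 + 28*(-1197)) + (-159)**4) = 1/((-17 - 33516) + 639128961) = 1/(-33533 + 639128961) = 1/639095428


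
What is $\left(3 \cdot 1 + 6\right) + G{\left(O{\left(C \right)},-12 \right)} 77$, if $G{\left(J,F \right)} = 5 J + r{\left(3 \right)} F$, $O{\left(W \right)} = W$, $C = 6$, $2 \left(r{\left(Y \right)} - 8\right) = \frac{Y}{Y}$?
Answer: $-5535$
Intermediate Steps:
$r{\left(Y \right)} = \frac{17}{2}$ ($r{\left(Y \right)} = 8 + \frac{Y \frac{1}{Y}}{2} = 8 + \frac{1}{2} \cdot 1 = 8 + \frac{1}{2} = \frac{17}{2}$)
$G{\left(J,F \right)} = 5 J + \frac{17 F}{2}$
$\left(3 \cdot 1 + 6\right) + G{\left(O{\left(C \right)},-12 \right)} 77 = \left(3 \cdot 1 + 6\right) + \left(5 \cdot 6 + \frac{17}{2} \left(-12\right)\right) 77 = \left(3 + 6\right) + \left(30 - 102\right) 77 = 9 - 5544 = -5535$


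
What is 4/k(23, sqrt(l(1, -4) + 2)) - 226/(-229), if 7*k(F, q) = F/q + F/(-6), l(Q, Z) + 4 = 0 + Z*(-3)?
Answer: 259934/68471 + 504*sqrt(10)/299 ≈ 9.1267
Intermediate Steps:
l(Q, Z) = -4 - 3*Z (l(Q, Z) = -4 + (0 + Z*(-3)) = -4 + (0 - 3*Z) = -4 - 3*Z)
k(F, q) = -F/42 + F/(7*q) (k(F, q) = (F/q + F/(-6))/7 = (F/q + F*(-1/6))/7 = (F/q - F/6)/7 = (-F/6 + F/q)/7 = -F/42 + F/(7*q))
4/k(23, sqrt(l(1, -4) + 2)) - 226/(-229) = 4/(((1/42)*23*(6 - sqrt((-4 - 3*(-4)) + 2))/sqrt((-4 - 3*(-4)) + 2))) - 226/(-229) = 4/(((1/42)*23*(6 - sqrt((-4 + 12) + 2))/sqrt((-4 + 12) + 2))) - 226*(-1/229) = 4/(((1/42)*23*(6 - sqrt(8 + 2))/sqrt(8 + 2))) + 226/229 = 4/(((1/42)*23*(6 - sqrt(10))/sqrt(10))) + 226/229 = 4/(((1/42)*23*(sqrt(10)/10)*(6 - sqrt(10)))) + 226/229 = 4/((23*sqrt(10)*(6 - sqrt(10))/420)) + 226/229 = 4*(42*sqrt(10)/(23*(6 - sqrt(10)))) + 226/229 = 168*sqrt(10)/(23*(6 - sqrt(10))) + 226/229 = 226/229 + 168*sqrt(10)/(23*(6 - sqrt(10)))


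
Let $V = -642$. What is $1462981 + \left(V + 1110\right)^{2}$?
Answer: $1682005$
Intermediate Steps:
$1462981 + \left(V + 1110\right)^{2} = 1462981 + \left(-642 + 1110\right)^{2} = 1462981 + 468^{2} = 1462981 + 219024 = 1682005$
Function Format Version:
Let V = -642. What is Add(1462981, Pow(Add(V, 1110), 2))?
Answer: 1682005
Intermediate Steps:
Add(1462981, Pow(Add(V, 1110), 2)) = Add(1462981, Pow(Add(-642, 1110), 2)) = Add(1462981, Pow(468, 2)) = Add(1462981, 219024) = 1682005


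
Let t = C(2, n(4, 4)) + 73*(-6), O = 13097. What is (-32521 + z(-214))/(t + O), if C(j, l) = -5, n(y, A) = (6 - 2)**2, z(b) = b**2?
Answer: 1475/1406 ≈ 1.0491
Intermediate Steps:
n(y, A) = 16 (n(y, A) = 4**2 = 16)
t = -443 (t = -5 + 73*(-6) = -5 - 438 = -443)
(-32521 + z(-214))/(t + O) = (-32521 + (-214)**2)/(-443 + 13097) = (-32521 + 45796)/12654 = 13275*(1/12654) = 1475/1406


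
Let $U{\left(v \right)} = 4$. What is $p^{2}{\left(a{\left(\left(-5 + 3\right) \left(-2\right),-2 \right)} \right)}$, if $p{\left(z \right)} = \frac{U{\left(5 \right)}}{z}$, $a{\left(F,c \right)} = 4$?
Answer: $1$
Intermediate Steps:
$p{\left(z \right)} = \frac{4}{z}$
$p^{2}{\left(a{\left(\left(-5 + 3\right) \left(-2\right),-2 \right)} \right)} = \left(\frac{4}{4}\right)^{2} = \left(4 \cdot \frac{1}{4}\right)^{2} = 1^{2} = 1$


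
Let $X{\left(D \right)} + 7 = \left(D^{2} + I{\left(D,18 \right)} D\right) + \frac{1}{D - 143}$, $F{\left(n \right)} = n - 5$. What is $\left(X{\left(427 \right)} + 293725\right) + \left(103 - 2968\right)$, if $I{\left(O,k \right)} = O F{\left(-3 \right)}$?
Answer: $- \frac{279867799}{284} \approx -9.8545 \cdot 10^{5}$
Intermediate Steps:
$F{\left(n \right)} = -5 + n$
$I{\left(O,k \right)} = - 8 O$ ($I{\left(O,k \right)} = O \left(-5 - 3\right) = O \left(-8\right) = - 8 O$)
$X{\left(D \right)} = -7 + \frac{1}{-143 + D} - 7 D^{2}$ ($X{\left(D \right)} = -7 + \left(\left(D^{2} + - 8 D D\right) + \frac{1}{D - 143}\right) = -7 + \left(\left(D^{2} - 8 D^{2}\right) + \frac{1}{-143 + D}\right) = -7 - \left(- \frac{1}{-143 + D} + 7 D^{2}\right) = -7 + \frac{1}{-143 + D} - 7 D^{2}$)
$\left(X{\left(427 \right)} + 293725\right) + \left(103 - 2968\right) = \left(\frac{1002 - 2989 - 7 \cdot 427^{3} + 1001 \cdot 427^{2}}{-143 + 427} + 293725\right) + \left(103 - 2968\right) = \left(\frac{1002 - 2989 - 544981381 + 1001 \cdot 182329}{284} + 293725\right) + \left(103 - 2968\right) = \left(\frac{1002 - 2989 - 544981381 + 182511329}{284} + 293725\right) - 2865 = \left(\frac{1}{284} \left(-362472039\right) + 293725\right) - 2865 = \left(- \frac{362472039}{284} + 293725\right) - 2865 = - \frac{279054139}{284} - 2865 = - \frac{279867799}{284}$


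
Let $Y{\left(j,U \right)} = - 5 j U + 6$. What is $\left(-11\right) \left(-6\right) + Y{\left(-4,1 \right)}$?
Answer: $92$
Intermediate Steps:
$Y{\left(j,U \right)} = 6 - 5 U j$ ($Y{\left(j,U \right)} = - 5 U j + 6 = 6 - 5 U j$)
$\left(-11\right) \left(-6\right) + Y{\left(-4,1 \right)} = \left(-11\right) \left(-6\right) - \left(-6 + 5 \left(-4\right)\right) = 66 + \left(6 + 20\right) = 66 + 26 = 92$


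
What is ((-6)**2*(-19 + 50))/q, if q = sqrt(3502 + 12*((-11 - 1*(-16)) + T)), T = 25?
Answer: 558*sqrt(3862)/1931 ≈ 17.958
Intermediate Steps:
q = sqrt(3862) (q = sqrt(3502 + 12*((-11 - 1*(-16)) + 25)) = sqrt(3502 + 12*((-11 + 16) + 25)) = sqrt(3502 + 12*(5 + 25)) = sqrt(3502 + 12*30) = sqrt(3502 + 360) = sqrt(3862) ≈ 62.145)
((-6)**2*(-19 + 50))/q = ((-6)**2*(-19 + 50))/(sqrt(3862)) = (36*31)*(sqrt(3862)/3862) = 1116*(sqrt(3862)/3862) = 558*sqrt(3862)/1931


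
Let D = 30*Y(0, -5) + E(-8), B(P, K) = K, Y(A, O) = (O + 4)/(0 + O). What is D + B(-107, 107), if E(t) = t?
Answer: 105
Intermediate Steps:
Y(A, O) = (4 + O)/O
D = -2 (D = 30*((4 - 5)/(-5)) - 8 = 30*(-1/5*(-1)) - 8 = 30*(1/5) - 8 = 6 - 8 = -2)
D + B(-107, 107) = -2 + 107 = 105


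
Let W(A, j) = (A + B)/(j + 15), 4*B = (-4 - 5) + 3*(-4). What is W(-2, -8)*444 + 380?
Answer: -559/7 ≈ -79.857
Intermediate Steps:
B = -21/4 (B = ((-4 - 5) + 3*(-4))/4 = (-9 - 12)/4 = (¼)*(-21) = -21/4 ≈ -5.2500)
W(A, j) = (-21/4 + A)/(15 + j) (W(A, j) = (A - 21/4)/(j + 15) = (-21/4 + A)/(15 + j))
W(-2, -8)*444 + 380 = ((-21/4 - 2)/(15 - 8))*444 + 380 = (-29/4/7)*444 + 380 = ((⅐)*(-29/4))*444 + 380 = -29/28*444 + 380 = -3219/7 + 380 = -559/7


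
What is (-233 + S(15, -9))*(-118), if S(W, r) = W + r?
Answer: 26786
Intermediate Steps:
(-233 + S(15, -9))*(-118) = (-233 + (15 - 9))*(-118) = (-233 + 6)*(-118) = -227*(-118) = 26786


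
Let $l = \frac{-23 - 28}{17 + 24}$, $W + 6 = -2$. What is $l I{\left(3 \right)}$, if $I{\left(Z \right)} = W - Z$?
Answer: $\frac{561}{41} \approx 13.683$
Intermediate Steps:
$W = -8$ ($W = -6 - 2 = -8$)
$l = - \frac{51}{41} \approx -1.2439$
$I{\left(Z \right)} = -8 - Z$
$l I{\left(3 \right)} = - \frac{51 \left(-8 - 3\right)}{41} = \left(- \frac{51}{41}\right) \left(-11\right) = \frac{561}{41}$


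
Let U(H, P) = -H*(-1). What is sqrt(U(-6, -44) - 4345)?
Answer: I*sqrt(4351) ≈ 65.962*I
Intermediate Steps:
U(H, P) = H
sqrt(U(-6, -44) - 4345) = sqrt(-6 - 4345) = sqrt(-4351) = I*sqrt(4351)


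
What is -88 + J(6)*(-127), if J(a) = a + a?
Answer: -1612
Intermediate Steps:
J(a) = 2*a
-88 + J(6)*(-127) = -88 + (2*6)*(-127) = -88 + 12*(-127) = -88 - 1524 = -1612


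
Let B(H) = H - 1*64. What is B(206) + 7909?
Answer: 8051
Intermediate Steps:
B(H) = -64 + H (B(H) = H - 64 = -64 + H)
B(206) + 7909 = (-64 + 206) + 7909 = 142 + 7909 = 8051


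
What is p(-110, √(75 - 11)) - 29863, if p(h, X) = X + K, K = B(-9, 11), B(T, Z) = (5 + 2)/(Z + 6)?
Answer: -507528/17 ≈ -29855.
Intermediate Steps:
B(T, Z) = 7/(6 + Z)
K = 7/17 (K = 7/(6 + 11) = 7/17 ≈ 0.41176)
p(h, X) = 7/17 + X (p(h, X) = X + 7/17 = 7/17 + X)
p(-110, √(75 - 11)) - 29863 = (7/17 + √(75 - 11)) - 29863 = (7/17 + √64) - 29863 = (7/17 + 8) - 29863 = 143/17 - 29863 = -507528/17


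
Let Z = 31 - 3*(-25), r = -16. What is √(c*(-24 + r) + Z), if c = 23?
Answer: I*√814 ≈ 28.531*I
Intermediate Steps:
Z = 106 (Z = 31 + 75 = 106)
√(c*(-24 + r) + Z) = √(23*(-24 - 16) + 106) = √(23*(-40) + 106) = √(-920 + 106) = √(-814) = I*√814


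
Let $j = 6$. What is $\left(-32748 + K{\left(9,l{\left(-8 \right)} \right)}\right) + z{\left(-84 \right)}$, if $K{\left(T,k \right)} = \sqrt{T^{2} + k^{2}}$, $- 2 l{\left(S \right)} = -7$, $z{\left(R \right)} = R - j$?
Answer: $-32838 + \frac{\sqrt{373}}{2} \approx -32828.0$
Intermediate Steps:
$z{\left(R \right)} = -6 + R$ ($z{\left(R \right)} = R - 6 = -6 + R$)
$l{\left(S \right)} = \frac{7}{2}$ ($l{\left(S \right)} = \left(- \frac{1}{2}\right) \left(-7\right) = \frac{7}{2}$)
$\left(-32748 + K{\left(9,l{\left(-8 \right)} \right)}\right) + z{\left(-84 \right)} = \left(-32748 + \sqrt{9^{2} + \left(\frac{7}{2}\right)^{2}}\right) - 90 = \left(-32748 + \sqrt{81 + \frac{49}{4}}\right) - 90 = \left(-32748 + \sqrt{\frac{373}{4}}\right) - 90 = \left(-32748 + \frac{\sqrt{373}}{2}\right) - 90 = -32838 + \frac{\sqrt{373}}{2}$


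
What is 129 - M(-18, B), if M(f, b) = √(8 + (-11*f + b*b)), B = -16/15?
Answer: 129 - √46606/15 ≈ 114.61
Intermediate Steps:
B = -16/15 (B = -16*1/15 = -16/15 ≈ -1.0667)
M(f, b) = √(8 + b² - 11*f) (M(f, b) = √(8 + (-11*f + b²)) = √(8 + (b² - 11*f)) = √(8 + b² - 11*f))
129 - M(-18, B) = 129 - √(8 + (-16/15)² - 11*(-18)) = 129 - √(8 + 256/225 + 198) = 129 - √(46606/225) = 129 - √46606/15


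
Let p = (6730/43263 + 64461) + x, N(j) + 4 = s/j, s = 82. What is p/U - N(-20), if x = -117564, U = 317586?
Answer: 272485922242/34349307795 ≈ 7.9328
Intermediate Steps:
N(j) = -4 + 82/j
p = -2297388359/43263 (p = (6730/43263 + 64461) - 117564 = 2788782973/43263 - 117564 = -2297388359/43263 ≈ -53103.)
p/U - N(-20) = -2297388359/43263/317586 - (-4 + 82/(-20)) = -2297388359/43263*1/317586 - (-4 + 82*(-1/20)) = -2297388359/13739723118 - (-4 - 41/10) = -2297388359/13739723118 - 1*(-81/10) = -2297388359/13739723118 + 81/10 = 272485922242/34349307795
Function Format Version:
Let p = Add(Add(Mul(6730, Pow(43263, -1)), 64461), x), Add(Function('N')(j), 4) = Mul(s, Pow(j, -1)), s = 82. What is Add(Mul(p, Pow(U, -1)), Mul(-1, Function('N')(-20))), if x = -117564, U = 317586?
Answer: Rational(272485922242, 34349307795) ≈ 7.9328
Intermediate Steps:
Function('N')(j) = Add(-4, Mul(82, Pow(j, -1)))
p = Rational(-2297388359, 43263) (p = Add(Add(Mul(6730, Pow(43263, -1)), 64461), -117564) = Add(Add(Mul(6730, Rational(1, 43263)), 64461), -117564) = Add(Add(Rational(6730, 43263), 64461), -117564) = Add(Rational(2788782973, 43263), -117564) = Rational(-2297388359, 43263) ≈ -53103.)
Add(Mul(p, Pow(U, -1)), Mul(-1, Function('N')(-20))) = Add(Mul(Rational(-2297388359, 43263), Pow(317586, -1)), Mul(-1, Add(-4, Mul(82, Pow(-20, -1))))) = Add(Mul(Rational(-2297388359, 43263), Rational(1, 317586)), Mul(-1, Add(-4, Mul(82, Rational(-1, 20))))) = Add(Rational(-2297388359, 13739723118), Mul(-1, Add(-4, Rational(-41, 10)))) = Add(Rational(-2297388359, 13739723118), Mul(-1, Rational(-81, 10))) = Add(Rational(-2297388359, 13739723118), Rational(81, 10)) = Rational(272485922242, 34349307795)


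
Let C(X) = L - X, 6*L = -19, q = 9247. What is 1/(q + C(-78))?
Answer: 6/55931 ≈ 0.00010728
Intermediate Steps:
L = -19/6 (L = (⅙)*(-19) = -19/6 ≈ -3.1667)
C(X) = -19/6 - X
1/(q + C(-78)) = 1/(9247 + (-19/6 - 1*(-78))) = 1/(9247 + (-19/6 + 78)) = 1/(9247 + 449/6) = 1/(55931/6) = 6/55931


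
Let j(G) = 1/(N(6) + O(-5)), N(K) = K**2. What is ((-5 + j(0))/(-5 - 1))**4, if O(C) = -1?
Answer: 707281/1500625 ≈ 0.47132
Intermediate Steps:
j(G) = 1/35 (j(G) = 1/(6**2 - 1) = 1/(36 - 1) = 1/35)
((-5 + j(0))/(-5 - 1))**4 = ((-5 + 1/35)/(-5 - 1))**4 = (-174/35/(-6))**4 = (-174/35*(-1/6))**4 = (29/35)**4 = 707281/1500625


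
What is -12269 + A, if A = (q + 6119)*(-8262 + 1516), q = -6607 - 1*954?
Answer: 9715463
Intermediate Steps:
q = -7561 (q = -6607 - 954 = -7561)
A = 9727732 (A = (-7561 + 6119)*(-8262 + 1516) = -1442*(-6746) = 9727732)
-12269 + A = -12269 + 9727732 = 9715463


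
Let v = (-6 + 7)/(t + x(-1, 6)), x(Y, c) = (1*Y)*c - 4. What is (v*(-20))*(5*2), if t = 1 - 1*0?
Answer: 200/9 ≈ 22.222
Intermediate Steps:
x(Y, c) = -4 + Y*c (x(Y, c) = Y*c - 4 = -4 + Y*c)
t = 1 (t = 1 + 0 = 1)
v = -⅑ (v = (-6 + 7)/(1 + (-4 - 1*6)) = 1/(1 + (-4 - 6)) = 1/(1 - 10) = 1/(-9) = 1*(-⅑) = -⅑ ≈ -0.11111)
(v*(-20))*(5*2) = (-⅑*(-20))*(5*2) = (20/9)*10 = 200/9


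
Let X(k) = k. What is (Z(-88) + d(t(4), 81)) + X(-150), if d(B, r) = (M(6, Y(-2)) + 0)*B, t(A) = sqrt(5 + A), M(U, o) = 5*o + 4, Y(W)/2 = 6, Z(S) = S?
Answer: -46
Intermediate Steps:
Y(W) = 12 (Y(W) = 2*6 = 12)
M(U, o) = 4 + 5*o
d(B, r) = 64*B (d(B, r) = ((4 + 5*12) + 0)*B = ((4 + 60) + 0)*B = (64 + 0)*B = 64*B)
(Z(-88) + d(t(4), 81)) + X(-150) = (-88 + 64*sqrt(5 + 4)) - 150 = (-88 + 64*sqrt(9)) - 150 = (-88 + 64*3) - 150 = (-88 + 192) - 150 = 104 - 150 = -46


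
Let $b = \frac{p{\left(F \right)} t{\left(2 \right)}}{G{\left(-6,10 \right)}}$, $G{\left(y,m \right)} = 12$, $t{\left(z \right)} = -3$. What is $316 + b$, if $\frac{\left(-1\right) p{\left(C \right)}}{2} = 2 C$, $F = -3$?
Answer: $313$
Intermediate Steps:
$p{\left(C \right)} = - 4 C$ ($p{\left(C \right)} = - 2 \cdot 2 C = - 4 C$)
$b = -3$ ($b = \frac{\left(-4\right) \left(-3\right) \left(-3\right)}{12} = 12 \left(-3\right) \frac{1}{12} = \left(-36\right) \frac{1}{12} = -3$)
$316 + b = 316 - 3 = 313$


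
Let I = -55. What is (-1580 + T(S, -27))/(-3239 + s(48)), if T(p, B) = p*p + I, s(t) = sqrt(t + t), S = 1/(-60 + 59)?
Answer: 5292526/10491025 + 6536*sqrt(6)/10491025 ≈ 0.50601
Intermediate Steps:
S = -1 (S = 1/(-1) = -1)
s(t) = sqrt(2)*sqrt(t) (s(t) = sqrt(2*t) = sqrt(2)*sqrt(t))
T(p, B) = -55 + p**2 (T(p, B) = p*p - 55 = p**2 - 55 = -55 + p**2)
(-1580 + T(S, -27))/(-3239 + s(48)) = (-1580 + (-55 + (-1)**2))/(-3239 + sqrt(2)*sqrt(48)) = (-1580 + (-55 + 1))/(-3239 + sqrt(2)*(4*sqrt(3))) = (-1580 - 54)/(-3239 + 4*sqrt(6)) = -1634/(-3239 + 4*sqrt(6))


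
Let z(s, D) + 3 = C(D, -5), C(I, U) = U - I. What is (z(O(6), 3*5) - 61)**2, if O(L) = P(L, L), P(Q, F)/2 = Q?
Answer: 7056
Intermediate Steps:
P(Q, F) = 2*Q
O(L) = 2*L
z(s, D) = -8 - D (z(s, D) = -3 + (-5 - D) = -8 - D)
(z(O(6), 3*5) - 61)**2 = ((-8 - 3*5) - 61)**2 = ((-8 - 1*15) - 61)**2 = ((-8 - 15) - 61)**2 = (-23 - 61)**2 = (-84)**2 = 7056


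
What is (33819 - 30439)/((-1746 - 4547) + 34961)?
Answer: 845/7167 ≈ 0.11790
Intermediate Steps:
(33819 - 30439)/((-1746 - 4547) + 34961) = 3380/(-6293 + 34961) = 3380/28668 = 3380*(1/28668) = 845/7167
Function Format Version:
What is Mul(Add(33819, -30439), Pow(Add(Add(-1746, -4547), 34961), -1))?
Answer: Rational(845, 7167) ≈ 0.11790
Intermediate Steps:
Mul(Add(33819, -30439), Pow(Add(Add(-1746, -4547), 34961), -1)) = Mul(3380, Pow(Add(-6293, 34961), -1)) = Mul(3380, Pow(28668, -1)) = Mul(3380, Rational(1, 28668)) = Rational(845, 7167)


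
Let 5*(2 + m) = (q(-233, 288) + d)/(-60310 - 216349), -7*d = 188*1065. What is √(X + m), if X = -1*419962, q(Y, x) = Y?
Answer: I*√39376556696117554585/9683065 ≈ 648.05*I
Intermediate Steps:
d = -200220/7 (d = -188*1065/7 = -⅐*200220 = -200220/7 ≈ -28603.)
X = -419962
m = -19164279/9683065 (m = -2 + ((-233 - 200220/7)/(-60310 - 216349))/5 = -2 + (-201851/7/(-276659))/5 = -2 + (-201851/7*(-1/276659))/5 = -2 + (⅕)*(201851/1936613) = -2 + 201851/9683065 = -19164279/9683065 ≈ -1.9792)
√(X + m) = √(-419962 - 19164279/9683065) = √(-4066538507809/9683065) = I*√39376556696117554585/9683065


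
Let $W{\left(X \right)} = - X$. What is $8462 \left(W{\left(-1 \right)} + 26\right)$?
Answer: $228474$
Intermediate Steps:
$8462 \left(W{\left(-1 \right)} + 26\right) = 8462 \left(\left(-1\right) \left(-1\right) + 26\right) = 8462 \left(1 + 26\right) = 8462 \cdot 27 = 228474$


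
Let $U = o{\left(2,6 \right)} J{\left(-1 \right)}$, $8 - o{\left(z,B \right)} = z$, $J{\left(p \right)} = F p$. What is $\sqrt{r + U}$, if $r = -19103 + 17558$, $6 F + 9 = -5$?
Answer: $i \sqrt{1531} \approx 39.128 i$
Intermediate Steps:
$F = - \frac{7}{3}$ ($F = - \frac{3}{2} + \frac{1}{6} \left(-5\right) = - \frac{3}{2} - \frac{5}{6} = - \frac{7}{3} \approx -2.3333$)
$J{\left(p \right)} = - \frac{7 p}{3}$
$o{\left(z,B \right)} = 8 - z$
$r = -1545$
$U = 14$ ($U = \left(8 - 2\right) \left(\left(- \frac{7}{3}\right) \left(-1\right)\right) = \left(8 - 2\right) \frac{7}{3} = 6 \cdot \frac{7}{3} = 14$)
$\sqrt{r + U} = \sqrt{-1545 + 14} = \sqrt{-1531} = i \sqrt{1531}$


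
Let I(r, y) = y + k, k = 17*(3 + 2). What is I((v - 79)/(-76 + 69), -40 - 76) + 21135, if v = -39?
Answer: 21104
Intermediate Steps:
k = 85 (k = 17*5 = 85)
I(r, y) = 85 + y (I(r, y) = y + 85 = 85 + y)
I((v - 79)/(-76 + 69), -40 - 76) + 21135 = (85 + (-40 - 76)) + 21135 = (85 - 116) + 21135 = -31 + 21135 = 21104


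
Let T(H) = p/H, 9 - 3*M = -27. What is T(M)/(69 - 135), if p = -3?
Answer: 1/264 ≈ 0.0037879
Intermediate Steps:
M = 12 (M = 3 - ⅓*(-27) = 3 + 9 = 12)
T(H) = -3/H
T(M)/(69 - 135) = (-3/12)/(69 - 135) = -3*1/12/(-66) = -¼*(-1/66) = 1/264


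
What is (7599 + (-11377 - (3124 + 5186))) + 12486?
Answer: 398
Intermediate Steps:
(7599 + (-11377 - (3124 + 5186))) + 12486 = (7599 + (-11377 - 1*8310)) + 12486 = (7599 + (-11377 - 8310)) + 12486 = (7599 - 19687) + 12486 = -12088 + 12486 = 398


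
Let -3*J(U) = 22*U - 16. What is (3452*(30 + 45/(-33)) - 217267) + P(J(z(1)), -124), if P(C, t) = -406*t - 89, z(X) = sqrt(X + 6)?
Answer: -749752/11 ≈ -68159.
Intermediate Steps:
z(X) = sqrt(6 + X)
J(U) = 16/3 - 22*U/3 (J(U) = -(22*U - 16)/3 = -(-16 + 22*U)/3 = 16/3 - 22*U/3)
P(C, t) = -89 - 406*t
(3452*(30 + 45/(-33)) - 217267) + P(J(z(1)), -124) = (3452*(30 + 45/(-33)) - 217267) + (-89 - 406*(-124)) = (3452*(30 + 45*(-1/33)) - 217267) + (-89 + 50344) = (3452*(30 - 15/11) - 217267) + 50255 = (3452*(315/11) - 217267) + 50255 = (1087380/11 - 217267) + 50255 = -1302557/11 + 50255 = -749752/11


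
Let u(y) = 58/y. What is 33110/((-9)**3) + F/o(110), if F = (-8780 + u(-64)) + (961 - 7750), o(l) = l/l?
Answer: -364274293/23328 ≈ -15615.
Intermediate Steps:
o(l) = 1
F = -498237/32 (F = (-8780 + 58/(-64)) + (961 - 7750) = (-8780 + 58*(-1/64)) - 6789 = (-8780 - 29/32) - 6789 = -280989/32 - 6789 = -498237/32 ≈ -15570.)
33110/((-9)**3) + F/o(110) = 33110/((-9)**3) - 498237/32/1 = 33110/(-729) - 498237/32*1 = 33110*(-1/729) - 498237/32 = -33110/729 - 498237/32 = -364274293/23328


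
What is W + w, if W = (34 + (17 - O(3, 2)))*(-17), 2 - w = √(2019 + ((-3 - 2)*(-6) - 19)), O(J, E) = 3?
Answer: -814 - √2030 ≈ -859.06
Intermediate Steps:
w = 2 - √2030 (w = 2 - √(2019 + ((-3 - 2)*(-6) - 19)) = 2 - √(2019 + (-5*(-6) - 19)) = 2 - √(2019 + (30 - 19)) = 2 - √(2019 + 11) = 2 - √2030 ≈ -43.056)
W = -816 (W = (34 + (17 - 1*3))*(-17) = (34 + (17 - 3))*(-17) = (34 + 14)*(-17) = 48*(-17) = -816)
W + w = -816 + (2 - √2030) = -814 - √2030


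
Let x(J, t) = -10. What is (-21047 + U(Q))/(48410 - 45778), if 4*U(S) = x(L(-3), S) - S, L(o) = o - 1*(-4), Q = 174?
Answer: -21093/2632 ≈ -8.0141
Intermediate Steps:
L(o) = 4 + o (L(o) = o + 4 = 4 + o)
U(S) = -5/2 - S/4 (U(S) = (-10 - S)/4 = -5/2 - S/4)
(-21047 + U(Q))/(48410 - 45778) = (-21047 + (-5/2 - 1/4*174))/(48410 - 45778) = (-21047 + (-5/2 - 87/2))/2632 = (-21047 - 46)*(1/2632) = -21093*1/2632 = -21093/2632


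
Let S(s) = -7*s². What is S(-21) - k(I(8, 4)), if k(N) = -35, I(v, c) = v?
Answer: -3052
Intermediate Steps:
S(-21) - k(I(8, 4)) = -7*(-21)² - 1*(-35) = -7*441 + 35 = -3087 + 35 = -3052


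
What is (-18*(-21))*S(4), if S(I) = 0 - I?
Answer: -1512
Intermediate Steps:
S(I) = -I
(-18*(-21))*S(4) = (-18*(-21))*(-1*4) = 378*(-4) = -1512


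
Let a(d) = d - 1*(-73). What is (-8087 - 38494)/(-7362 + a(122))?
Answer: 15527/2389 ≈ 6.4994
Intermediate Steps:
a(d) = 73 + d (a(d) = d + 73 = 73 + d)
(-8087 - 38494)/(-7362 + a(122)) = (-8087 - 38494)/(-7362 + (73 + 122)) = -46581/(-7362 + 195) = -46581/(-7167) = -46581*(-1/7167) = 15527/2389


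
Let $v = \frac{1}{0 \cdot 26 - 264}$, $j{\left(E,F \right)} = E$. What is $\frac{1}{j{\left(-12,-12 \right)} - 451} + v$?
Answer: $- \frac{727}{122232} \approx -0.0059477$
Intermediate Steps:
$v = - \frac{1}{264}$ ($v = \frac{1}{0 - 264} = \frac{1}{-264} = - \frac{1}{264} \approx -0.0037879$)
$\frac{1}{j{\left(-12,-12 \right)} - 451} + v = \frac{1}{-12 - 451} - \frac{1}{264} = \frac{1}{-463} - \frac{1}{264} = - \frac{1}{463} - \frac{1}{264} = - \frac{727}{122232}$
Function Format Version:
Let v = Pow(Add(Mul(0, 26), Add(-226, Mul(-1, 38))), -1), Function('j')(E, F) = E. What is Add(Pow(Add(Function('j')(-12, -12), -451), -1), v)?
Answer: Rational(-727, 122232) ≈ -0.0059477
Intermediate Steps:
v = Rational(-1, 264) (v = Pow(Add(0, Add(-226, -38)), -1) = Pow(Add(0, -264), -1) = Pow(-264, -1) = Rational(-1, 264) ≈ -0.0037879)
Add(Pow(Add(Function('j')(-12, -12), -451), -1), v) = Add(Pow(Add(-12, -451), -1), Rational(-1, 264)) = Add(Pow(-463, -1), Rational(-1, 264)) = Add(Rational(-1, 463), Rational(-1, 264)) = Rational(-727, 122232)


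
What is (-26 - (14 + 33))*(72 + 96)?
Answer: -12264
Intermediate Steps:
(-26 - (14 + 33))*(72 + 96) = (-26 - 1*47)*168 = (-26 - 47)*168 = -73*168 = -12264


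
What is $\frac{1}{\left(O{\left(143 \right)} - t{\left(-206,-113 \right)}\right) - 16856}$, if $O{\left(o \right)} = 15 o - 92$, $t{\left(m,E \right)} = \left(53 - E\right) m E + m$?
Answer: $- \frac{1}{3878745} \approx -2.5782 \cdot 10^{-7}$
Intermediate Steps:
$t{\left(m,E \right)} = m + E m \left(53 - E\right)$ ($t{\left(m,E \right)} = m \left(53 - E\right) E + m = E m \left(53 - E\right) + m = m + E m \left(53 - E\right)$)
$O{\left(o \right)} = -92 + 15 o$
$\frac{1}{\left(O{\left(143 \right)} - t{\left(-206,-113 \right)}\right) - 16856} = \frac{1}{\left(\left(-92 + 15 \cdot 143\right) - - 206 \left(1 - \left(-113\right)^{2} + 53 \left(-113\right)\right)\right) - 16856} = \frac{1}{\left(\left(-92 + 2145\right) - - 206 \left(1 - 12769 - 5989\right)\right) - 16856} = \frac{1}{\left(2053 - - 206 \left(1 - 12769 - 5989\right)\right) - 16856} = \frac{1}{\left(2053 - \left(-206\right) \left(-18757\right)\right) - 16856} = \frac{1}{\left(2053 - 3863942\right) - 16856} = \frac{1}{-3861889 - 16856} = \frac{1}{-3878745} = - \frac{1}{3878745}$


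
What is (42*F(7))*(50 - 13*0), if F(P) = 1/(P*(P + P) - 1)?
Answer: 2100/97 ≈ 21.649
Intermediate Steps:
F(P) = 1/(-1 + 2*P²) (F(P) = 1/(P*(2*P) - 1) = 1/(2*P² - 1) = 1/(-1 + 2*P²))
(42*F(7))*(50 - 13*0) = (42/(-1 + 2*7²))*(50 - 13*0) = (42/(-1 + 2*49))*(50 - 1*0) = (42/(-1 + 98))*(50 + 0) = (42/97)*50 = 2100/97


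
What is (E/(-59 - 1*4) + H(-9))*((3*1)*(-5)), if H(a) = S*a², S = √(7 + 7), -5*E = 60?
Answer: -20/7 - 1215*√14 ≈ -4549.0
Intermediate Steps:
E = -12 (E = -⅕*60 = -12)
S = √14 ≈ 3.7417
H(a) = √14*a²
(E/(-59 - 1*4) + H(-9))*((3*1)*(-5)) = (-12/(-59 - 1*4) + √14*(-9)²)*((3*1)*(-5)) = (-12/(-59 - 4) + √14*81)*(3*(-5)) = (-12/(-63) + 81*√14)*(-15) = (-12*(-1/63) + 81*√14)*(-15) = (4/21 + 81*√14)*(-15) = -20/7 - 1215*√14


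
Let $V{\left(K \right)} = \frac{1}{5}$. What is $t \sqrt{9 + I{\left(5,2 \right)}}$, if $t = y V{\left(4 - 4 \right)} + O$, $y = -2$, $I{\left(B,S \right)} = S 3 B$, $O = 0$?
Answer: $- \frac{2 \sqrt{39}}{5} \approx -2.498$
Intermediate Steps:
$I{\left(B,S \right)} = 3 B S$ ($I{\left(B,S \right)} = 3 S B = 3 B S$)
$V{\left(K \right)} = \frac{1}{5}$
$t = - \frac{2}{5}$ ($t = \left(-2\right) \frac{1}{5} + 0 = - \frac{2}{5} + 0 = - \frac{2}{5} \approx -0.4$)
$t \sqrt{9 + I{\left(5,2 \right)}} = - \frac{2 \sqrt{9 + 3 \cdot 5 \cdot 2}}{5} = - \frac{2 \sqrt{9 + 30}}{5} = - \frac{2 \sqrt{39}}{5}$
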